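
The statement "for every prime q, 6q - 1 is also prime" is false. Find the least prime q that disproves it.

q = 2: 6q - 1 = 11, prime.
q = 3: 6q - 1 = 17, prime.
q = 5: 6q - 1 = 29, prime.
q = 7: 6q - 1 = 41, prime.
q = 11: 6q - 1 = 65 = 5 × 13, not prime.
So q = 11 is the smallest counterexample.

q = 11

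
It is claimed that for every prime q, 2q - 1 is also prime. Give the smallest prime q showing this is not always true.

q = 5

We need the least prime q for which 2q - 1 is not prime.
For q = 2, 3 the conclusion holds.
q = 5: 2q - 1 = 9 = 3 × 3, not prime.
Thus q = 5 disproves the claim, and no smaller q works.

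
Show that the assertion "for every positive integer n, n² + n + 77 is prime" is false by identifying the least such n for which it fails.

n = 6

n = 1: n² + n + 77 = 79, prime.
n = 2: n² + n + 77 = 83, prime.
n = 3: n² + n + 77 = 89, prime.
n = 4: n² + n + 77 = 97, prime.
n = 5: n² + n + 77 = 107, prime.
n = 6: n² + n + 77 = 119 = 7 × 17, composite.
Thus n = 6 disproves the claim, and no smaller n works.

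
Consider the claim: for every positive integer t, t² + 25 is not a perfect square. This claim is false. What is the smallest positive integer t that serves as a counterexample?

t = 12

Check each positive integer t in order until t² + 25 is a perfect square.
The first 11 eligible values, up to t = 11, all satisfy the conclusion.
t = 12: 12² + 25 = 169 = 13², a perfect square.
Thus t = 12 disproves the claim, and no smaller t works.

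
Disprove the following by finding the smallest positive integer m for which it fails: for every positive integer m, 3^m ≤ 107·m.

m = 6

For m = 1, 2, 3, 4, 5 the conclusion holds.
m = 6: 3^m = 729 and 107·m = 642, so 729 > 642.
So m = 6 is the smallest counterexample.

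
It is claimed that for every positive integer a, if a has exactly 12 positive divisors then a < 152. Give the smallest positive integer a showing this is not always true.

a = 156

A counterexample is any positive integer a such that a has exactly 12 positive divisors but the claim fails; we check each in order.
The first 10 eligible values, up to a = 150, all satisfy the conclusion.
a = 156: τ(156) = 12; 156 ≥ 152.
Thus a = 156 disproves the claim, and no smaller a works.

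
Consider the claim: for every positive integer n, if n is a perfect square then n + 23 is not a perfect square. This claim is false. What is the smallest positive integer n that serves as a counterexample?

n = 121

A counterexample is any positive integer n such that n is a perfect square but n + 23 is a perfect square; we check each in order.
For n = 1, 4, 9, 16, 25, 36, 49, 64, 81, 100 the conclusion holds.
n = 121: 121 = 11² and 121 + 23 = 144 = 12².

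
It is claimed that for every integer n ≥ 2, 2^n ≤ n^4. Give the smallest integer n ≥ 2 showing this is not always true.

n = 17

A counterexample is any integer n ≥ 2 such that 2^n > n^4; we check each in order.
The first 15 eligible values, up to n = 16, all satisfy the conclusion.
n = 17: 2^n = 131072 and n^4 = 83521, so 131072 > 83521.
Hence n = 17 is a counterexample.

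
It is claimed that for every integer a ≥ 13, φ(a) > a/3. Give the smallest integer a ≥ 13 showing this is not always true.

a = 18

Check each integer a ≥ 13 in order until the claim fails.
The first 5 eligible values, up to a = 17, all satisfy the conclusion.
a = 18: φ(18) = 6 and 18/3 = 6, so φ(18) ≤ 18/3.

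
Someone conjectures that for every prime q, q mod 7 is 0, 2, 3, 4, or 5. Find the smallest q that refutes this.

We need the least prime q for which the claim fails.
The first 5 eligible values, up to q = 11, all satisfy the conclusion.
q = 13: 13 mod 7 = 6 — not in {0, 2, 3, 4, 5}.

q = 13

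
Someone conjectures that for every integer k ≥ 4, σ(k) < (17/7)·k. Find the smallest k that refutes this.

For k = 4, 5, 6, 7, …, 21, 22, 23 the conclusion holds.
k = 24: σ(24) = 60; 60 ≥ 408/7.

k = 24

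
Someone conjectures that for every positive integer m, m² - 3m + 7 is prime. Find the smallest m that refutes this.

m = 6

We need the least positive integer m for which m² - 3m + 7 is not prime.
For m = 1, 2, 3, 4, 5 the conclusion holds.
m = 6: m² - 3m + 7 = 25 = 5 × 5, composite.
Hence m = 6 is a counterexample.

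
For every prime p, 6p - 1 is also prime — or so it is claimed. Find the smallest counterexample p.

p = 11

Check each prime p in order until 6p - 1 is not prime.
The first 4 eligible values, up to p = 7, all satisfy the conclusion.
p = 11: 6p - 1 = 65 = 5 × 13, not prime.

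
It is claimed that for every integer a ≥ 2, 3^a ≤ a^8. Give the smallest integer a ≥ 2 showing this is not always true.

a = 23

The first 21 eligible values, up to a = 22, all satisfy the conclusion.
a = 23: 3^a = 94143178827 and a^8 = 78310985281, so 94143178827 > 78310985281.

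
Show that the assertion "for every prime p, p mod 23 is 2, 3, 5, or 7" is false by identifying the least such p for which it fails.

p = 11

Check each prime p in order until the claim fails.
p = 2: 2 mod 23 = 2.
p = 3: 3 mod 23 = 3.
p = 5: 5 mod 23 = 5.
p = 7: 7 mod 23 = 7.
p = 11: 11 mod 23 = 11 — not in {2, 3, 5, 7}.
Thus p = 11 disproves the claim, and no smaller p works.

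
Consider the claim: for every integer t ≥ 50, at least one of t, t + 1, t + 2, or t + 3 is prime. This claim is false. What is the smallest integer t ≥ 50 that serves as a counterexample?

The first 4 eligible values, up to t = 53, all satisfy the conclusion.
t = 54: 54 = 2 × 27; 55 = 5 × 11; 56 = 2 × 28; 57 = 3 × 19 — all composite.
Thus t = 54 disproves the claim, and no smaller t works.

t = 54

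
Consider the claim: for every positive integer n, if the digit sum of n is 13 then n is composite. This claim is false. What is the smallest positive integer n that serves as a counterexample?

n = 67

For n = 49, 58 the conclusion holds.
n = 67: digit sum 13; 67 is prime, not composite.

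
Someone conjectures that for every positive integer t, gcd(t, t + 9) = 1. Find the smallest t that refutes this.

t = 3

A counterexample is any positive integer t such that gcd(t, t + 9) > 1; we check each in order.
For t = 1, 2 the conclusion holds.
t = 3: gcd(3, 12) = 3.
Thus t = 3 disproves the claim, and no smaller t works.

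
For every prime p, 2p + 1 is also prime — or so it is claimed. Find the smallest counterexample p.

p = 7

A counterexample is any prime p such that 2p + 1 is not prime; we check each in order.
p = 2: 2p + 1 = 5, prime.
p = 3: 2p + 1 = 7, prime.
p = 5: 2p + 1 = 11, prime.
p = 7: 2p + 1 = 15 = 3 × 5, not prime.
Hence p = 7 is a counterexample.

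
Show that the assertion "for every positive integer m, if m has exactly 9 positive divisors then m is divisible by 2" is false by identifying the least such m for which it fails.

m = 225

A counterexample is any positive integer m such that m has exactly 9 positive divisors but m is not divisible by 2; we check each in order.
m = 36: τ(36) = 9; 36 mod 2 = 0.
m = 100: τ(100) = 9; 100 mod 2 = 0.
m = 196: τ(196) = 9; 196 mod 2 = 0.
m = 225: τ(225) = 9; 225 mod 2 = 1.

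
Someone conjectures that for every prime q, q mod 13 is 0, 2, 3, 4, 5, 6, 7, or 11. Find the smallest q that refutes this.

For q = 2, 3, 5, 7, 11, 13, 17, 19 the conclusion holds.
q = 23: 23 mod 13 = 10 — not in {0, 2, 3, 4, 5, 6, 7, 11}.
So q = 23 is the smallest counterexample.

q = 23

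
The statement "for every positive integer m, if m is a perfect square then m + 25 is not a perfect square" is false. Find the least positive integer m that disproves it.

A counterexample is any positive integer m such that m is a perfect square but m + 25 is a perfect square; we check each in order.
For m = 1, 4, 9, 16, …, 81, 100, 121 the conclusion holds.
m = 144: 144 = 12² and 144 + 25 = 169 = 13².
Hence m = 144 is a counterexample.

m = 144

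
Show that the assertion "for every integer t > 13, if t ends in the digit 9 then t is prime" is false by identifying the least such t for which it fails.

t = 39

For t = 19, 29 the conclusion holds.
t = 39: 39 ends in 9; 39 = 3 × 13, composite.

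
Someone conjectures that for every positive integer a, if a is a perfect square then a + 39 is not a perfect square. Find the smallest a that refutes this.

a = 25

We need the least positive integer a for which a is a perfect square but a + 39 is a perfect square.
The first 4 eligible values, up to a = 16, all satisfy the conclusion.
a = 25: 25 = 5² and 25 + 39 = 64 = 8².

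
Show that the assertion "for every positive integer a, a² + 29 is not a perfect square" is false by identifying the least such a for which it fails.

A counterexample is any positive integer a such that a² + 29 is a perfect square; we check each in order.
The first 13 eligible values, up to a = 13, all satisfy the conclusion.
a = 14: 14² + 29 = 225 = 15², a perfect square.

a = 14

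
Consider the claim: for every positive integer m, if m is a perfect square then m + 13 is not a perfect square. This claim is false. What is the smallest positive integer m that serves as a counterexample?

Check each positive integer m in order until m is a perfect square but m + 13 is a perfect square.
For m = 1, 4, 9, 16, 25 the conclusion holds.
m = 36: 36 = 6² and 36 + 13 = 49 = 7².
So m = 36 is the smallest counterexample.

m = 36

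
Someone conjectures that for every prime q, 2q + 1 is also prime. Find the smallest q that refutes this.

q = 2: 2q + 1 = 5, prime.
q = 3: 2q + 1 = 7, prime.
q = 5: 2q + 1 = 11, prime.
q = 7: 2q + 1 = 15 = 3 × 5, not prime.
So q = 7 is the smallest counterexample.

q = 7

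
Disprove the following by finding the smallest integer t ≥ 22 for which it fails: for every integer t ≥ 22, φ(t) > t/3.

t = 24

For t = 22, 23 the conclusion holds.
t = 24: φ(24) = 8 and 24/3 = 8, so φ(24) ≤ 24/3.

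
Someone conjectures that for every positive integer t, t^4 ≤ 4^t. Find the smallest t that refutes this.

t = 3

A counterexample is any positive integer t such that t^4 > 4^t; we check each in order.
For t = 1, 2 the conclusion holds.
t = 3: t^4 = 81 and 4^t = 64, so 81 > 64.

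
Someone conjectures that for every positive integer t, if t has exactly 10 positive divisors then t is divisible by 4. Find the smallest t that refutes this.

t = 162

Check each positive integer t in order until t has exactly 10 positive divisors but t is not divisible by 4.
t = 48: τ(48) = 10; 48 mod 4 = 0.
t = 80: τ(80) = 10; 80 mod 4 = 0.
t = 112: τ(112) = 10; 112 mod 4 = 0.
t = 162: τ(162) = 10; 162 mod 4 = 2.
Thus t = 162 disproves the claim, and no smaller t works.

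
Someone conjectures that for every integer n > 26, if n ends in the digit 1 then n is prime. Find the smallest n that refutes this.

A counterexample is any integer n > 26 such that n ends in the digit 1 but n is not prime; we check each in order.
n = 31: 31 ends in 1 and is prime.
n = 41: 41 ends in 1 and is prime.
n = 51: 51 ends in 1; 51 = 3 × 17, composite.

n = 51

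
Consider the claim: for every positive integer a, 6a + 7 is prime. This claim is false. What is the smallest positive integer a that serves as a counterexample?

a = 3

We need the least positive integer a for which 6a + 7 is not prime.
a = 1: 6a + 7 = 13, prime.
a = 2: 6a + 7 = 19, prime.
a = 3: 6a + 7 = 25 = 5 × 5, composite.
Hence a = 3 is a counterexample.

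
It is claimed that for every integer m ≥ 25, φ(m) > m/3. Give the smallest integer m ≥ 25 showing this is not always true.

Check each integer m ≥ 25 in order until the claim fails.
m = 25: φ(25) = 20 and 25/3 = 25/3, so φ(25) > 25/3.
m = 26: φ(26) = 12 and 26/3 = 26/3, so φ(26) > 26/3.
m = 27: φ(27) = 18 and 27/3 = 9, so φ(27) > 27/3.
m = 28: φ(28) = 12 and 28/3 = 28/3, so φ(28) > 28/3.
m = 29: φ(29) = 28 and 29/3 = 29/3, so φ(29) > 29/3.
m = 30: φ(30) = 8 and 30/3 = 10, so φ(30) ≤ 30/3.

m = 30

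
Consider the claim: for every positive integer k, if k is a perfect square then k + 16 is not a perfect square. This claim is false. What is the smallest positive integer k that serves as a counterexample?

k = 9

For k = 1, 4 the conclusion holds.
k = 9: 9 = 3² and 9 + 16 = 25 = 5².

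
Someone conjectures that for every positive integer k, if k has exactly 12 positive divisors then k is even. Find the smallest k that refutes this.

k = 315

For k = 60, 72, 84, 90, …, 294, 306, 308 the conclusion holds.
k = 315: divisors of 315: 12 divisors; 315 is odd.
Thus k = 315 disproves the claim, and no smaller k works.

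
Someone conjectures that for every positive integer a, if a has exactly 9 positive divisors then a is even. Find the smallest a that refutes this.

We need the least positive integer a for which a has exactly 9 positive divisors but a is odd.
a = 36: divisors of 36: 9 divisors; 36 is even.
a = 100: divisors of 100: 9 divisors; 100 is even.
a = 196: divisors of 196: 9 divisors; 196 is even.
a = 225: divisors of 225: 9 divisors; 225 is odd.

a = 225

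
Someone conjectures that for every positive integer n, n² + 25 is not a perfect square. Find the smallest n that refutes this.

n = 12

We need the least positive integer n for which n² + 25 is a perfect square.
For n = 1, 2, 3, 4, …, 9, 10, 11 the conclusion holds.
n = 12: 12² + 25 = 169 = 13², a perfect square.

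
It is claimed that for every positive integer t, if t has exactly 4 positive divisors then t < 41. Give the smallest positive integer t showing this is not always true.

t = 46

Check each positive integer t in order until t has exactly 4 positive divisors but the claim fails.
For t = 6, 8, 10, 14, …, 35, 38, 39 the conclusion holds.
t = 46: τ(46) = 4; 46 ≥ 41.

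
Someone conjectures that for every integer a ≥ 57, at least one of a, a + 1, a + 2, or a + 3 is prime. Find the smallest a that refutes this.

Check each integer a ≥ 57 in order until a, a + 1, a + 2, a + 3 are all composite.
For a = 57, 58, 59, 60, 61 the conclusion holds.
a = 62: 62 = 2 × 31; 63 = 3 × 21; 64 = 2 × 32; 65 = 5 × 13 — all composite.
So a = 62 is the smallest counterexample.

a = 62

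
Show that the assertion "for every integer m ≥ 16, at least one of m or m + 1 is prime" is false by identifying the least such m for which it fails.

Check each integer m ≥ 16 in order until m, m + 1 are both composite.
For m = 16, 17, 18, 19 the conclusion holds.
m = 20: 20 = 2 × 10; 21 = 3 × 7 — both composite.

m = 20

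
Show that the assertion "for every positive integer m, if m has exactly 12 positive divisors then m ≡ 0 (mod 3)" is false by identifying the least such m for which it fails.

Check each positive integer m in order until m has exactly 12 positive divisors but the claim fails.
m = 60: τ(60) = 12; 60 ≡ 0 (mod 3).
m = 72: τ(72) = 12; 72 ≡ 0 (mod 3).
m = 84: τ(84) = 12; 84 ≡ 0 (mod 3).
m = 90: τ(90) = 12; 90 ≡ 0 (mod 3).
m = 96: τ(96) = 12; 96 ≡ 0 (mod 3).
m = 108: τ(108) = 12; 108 ≡ 0 (mod 3).
m = 126: τ(126) = 12; 126 ≡ 0 (mod 3).
m = 132: τ(132) = 12; 132 ≡ 0 (mod 3).
m = 140: τ(140) = 12; 140 ≡ 2 (mod 3).
So m = 140 is the smallest counterexample.

m = 140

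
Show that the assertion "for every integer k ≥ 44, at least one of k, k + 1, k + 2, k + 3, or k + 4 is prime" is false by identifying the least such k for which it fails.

k = 48

A counterexample is any integer k ≥ 44 such that k, k + 1, k + 2, k + 3, k + 4 are all composite; we check each in order.
k = 44: 47 is prime.
k = 45: 47 is prime.
k = 46: 47 is prime.
k = 47: 47 is prime.
k = 48: 48 = 2 × 24; 49 = 7 × 7; 50 = 2 × 25; 51 = 3 × 17; 52 = 2 × 26 — all composite.
Hence k = 48 is a counterexample.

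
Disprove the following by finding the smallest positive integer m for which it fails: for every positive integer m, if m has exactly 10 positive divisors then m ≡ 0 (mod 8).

m = 162

Check each positive integer m in order until m has exactly 10 positive divisors but the claim fails.
For m = 48, 80, 112 the conclusion holds.
m = 162: τ(162) = 10; 162 ≡ 2 (mod 8).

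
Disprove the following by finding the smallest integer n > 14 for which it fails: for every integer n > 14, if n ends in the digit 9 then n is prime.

n = 19: 19 ends in 9 and is prime.
n = 29: 29 ends in 9 and is prime.
n = 39: 39 ends in 9; 39 = 3 × 13, composite.

n = 39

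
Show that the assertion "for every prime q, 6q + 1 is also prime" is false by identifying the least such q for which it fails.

q = 19

A counterexample is any prime q such that 6q + 1 is not prime; we check each in order.
q = 2: 6q + 1 = 13, prime.
q = 3: 6q + 1 = 19, prime.
q = 5: 6q + 1 = 31, prime.
q = 7: 6q + 1 = 43, prime.
q = 11: 6q + 1 = 67, prime.
q = 13: 6q + 1 = 79, prime.
q = 17: 6q + 1 = 103, prime.
q = 19: 6q + 1 = 115 = 5 × 23, not prime.
Thus q = 19 disproves the claim, and no smaller q works.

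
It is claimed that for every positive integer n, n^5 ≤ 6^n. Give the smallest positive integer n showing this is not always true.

A counterexample is any positive integer n such that n^5 > 6^n; we check each in order.
For n = 1, 2 the conclusion holds.
n = 3: n^5 = 243 and 6^n = 216, so 243 > 216.

n = 3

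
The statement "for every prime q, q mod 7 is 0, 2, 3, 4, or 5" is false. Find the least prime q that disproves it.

q = 13

A counterexample is any prime q such that the claim fails; we check each in order.
The first 5 eligible values, up to q = 11, all satisfy the conclusion.
q = 13: 13 mod 7 = 6 — not in {0, 2, 3, 4, 5}.
So q = 13 is the smallest counterexample.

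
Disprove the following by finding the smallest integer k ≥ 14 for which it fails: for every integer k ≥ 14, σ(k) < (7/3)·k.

Check each integer k ≥ 14 in order until the claim fails.
For k = 14, 15, 16, 17, 18, 19, 20, 21, 22, 23 the conclusion holds.
k = 24: σ(24) = 60; 60 ≥ 56.
So k = 24 is the smallest counterexample.

k = 24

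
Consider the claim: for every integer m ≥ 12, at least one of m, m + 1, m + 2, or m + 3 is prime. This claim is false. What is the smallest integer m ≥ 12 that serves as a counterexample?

m = 24

Check each integer m ≥ 12 in order until m, m + 1, m + 2, m + 3 are all composite.
For m = 12, 13, 14, 15, …, 21, 22, 23 the conclusion holds.
m = 24: 24 = 2 × 12; 25 = 5 × 5; 26 = 2 × 13; 27 = 3 × 9 — all composite.
So m = 24 is the smallest counterexample.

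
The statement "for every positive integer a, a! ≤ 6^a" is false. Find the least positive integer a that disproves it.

a = 14

We need the least positive integer a for which a! > 6^a.
For a = 1, 2, 3, 4, …, 11, 12, 13 the conclusion holds.
a = 14: a! = 87178291200 and 6^a = 78364164096, so 87178291200 > 78364164096.
Thus a = 14 disproves the claim, and no smaller a works.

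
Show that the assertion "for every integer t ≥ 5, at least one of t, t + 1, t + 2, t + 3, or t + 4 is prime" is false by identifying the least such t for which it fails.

Check each integer t ≥ 5 in order until t, t + 1, t + 2, t + 3, t + 4 are all composite.
For t = 5, 6, 7, 8, …, 21, 22, 23 the conclusion holds.
t = 24: 24 = 2 × 12; 25 = 5 × 5; 26 = 2 × 13; 27 = 3 × 9; 28 = 2 × 14 — all composite.
Hence t = 24 is a counterexample.

t = 24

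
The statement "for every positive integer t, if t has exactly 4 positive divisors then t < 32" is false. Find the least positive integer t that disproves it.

t = 33

A counterexample is any positive integer t such that t has exactly 4 positive divisors but the claim fails; we check each in order.
The first 9 eligible values, up to t = 27, all satisfy the conclusion.
t = 33: τ(33) = 4; 33 ≥ 32.
Hence t = 33 is a counterexample.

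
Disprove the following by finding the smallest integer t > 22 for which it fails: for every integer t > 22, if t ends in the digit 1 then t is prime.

We need the least integer t > 22 for which t ends in the digit 1 but t is not prime.
t = 31: 31 ends in 1 and is prime.
t = 41: 41 ends in 1 and is prime.
t = 51: 51 ends in 1; 51 = 3 × 17, composite.
Hence t = 51 is a counterexample.

t = 51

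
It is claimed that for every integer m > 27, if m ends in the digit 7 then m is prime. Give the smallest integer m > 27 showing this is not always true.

Check each integer m > 27 in order until m ends in the digit 7 but m is not prime.
For m = 37, 47 the conclusion holds.
m = 57: 57 ends in 7; 57 = 3 × 19, composite.
Thus m = 57 disproves the claim, and no smaller m works.

m = 57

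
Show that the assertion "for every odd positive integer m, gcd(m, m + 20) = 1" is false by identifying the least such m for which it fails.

Check each odd positive integer m in order until gcd(m, m + 20) > 1.
m = 1: gcd(1, 21) = 1.
m = 3: gcd(3, 23) = 1.
m = 5: gcd(5, 25) = 5.
So m = 5 is the smallest counterexample.

m = 5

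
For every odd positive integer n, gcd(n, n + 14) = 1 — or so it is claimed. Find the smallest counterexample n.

n = 7

n = 1: gcd(1, 15) = 1.
n = 3: gcd(3, 17) = 1.
n = 5: gcd(5, 19) = 1.
n = 7: gcd(7, 21) = 7.
Thus n = 7 disproves the claim, and no smaller n works.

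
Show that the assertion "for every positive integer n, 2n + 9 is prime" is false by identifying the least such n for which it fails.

n = 3

A counterexample is any positive integer n such that 2n + 9 is not prime; we check each in order.
For n = 1, 2 the conclusion holds.
n = 3: 2n + 9 = 15 = 3 × 5, composite.
Thus n = 3 disproves the claim, and no smaller n works.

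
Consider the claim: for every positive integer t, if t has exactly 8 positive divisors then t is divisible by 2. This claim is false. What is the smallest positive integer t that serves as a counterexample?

Check each positive integer t in order until t has exactly 8 positive divisors but t is not divisible by 2.
For t = 24, 30, 40, 42, …, 88, 102, 104 the conclusion holds.
t = 105: τ(105) = 8; 105 mod 2 = 1.
Hence t = 105 is a counterexample.

t = 105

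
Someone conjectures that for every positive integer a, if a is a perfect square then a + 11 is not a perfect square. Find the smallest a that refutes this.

a = 25

For a = 1, 4, 9, 16 the conclusion holds.
a = 25: 25 = 5² and 25 + 11 = 36 = 6².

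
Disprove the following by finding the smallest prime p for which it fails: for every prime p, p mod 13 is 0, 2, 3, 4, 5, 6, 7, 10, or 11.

p = 47

We need the least prime p for which the claim fails.
For p = 2, 3, 5, 7, …, 37, 41, 43 the conclusion holds.
p = 47: 47 mod 13 = 8 — not in {0, 2, 3, 4, 5, 6, 7, 10, 11}.
So p = 47 is the smallest counterexample.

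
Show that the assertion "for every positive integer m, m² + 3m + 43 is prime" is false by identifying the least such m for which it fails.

m = 39

A counterexample is any positive integer m such that m² + 3m + 43 is not prime; we check each in order.
For m = 1, 2, 3, 4, …, 36, 37, 38 the conclusion holds.
m = 39: m² + 3m + 43 = 1681 = 41 × 41, composite.
Hence m = 39 is a counterexample.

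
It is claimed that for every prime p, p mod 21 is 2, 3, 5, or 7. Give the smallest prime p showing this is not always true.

The first 4 eligible values, up to p = 7, all satisfy the conclusion.
p = 11: 11 mod 21 = 11 — not in {2, 3, 5, 7}.

p = 11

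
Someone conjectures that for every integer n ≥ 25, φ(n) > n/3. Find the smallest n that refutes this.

n = 30

The first 5 eligible values, up to n = 29, all satisfy the conclusion.
n = 30: φ(30) = 8 and 30/3 = 10, so φ(30) ≤ 30/3.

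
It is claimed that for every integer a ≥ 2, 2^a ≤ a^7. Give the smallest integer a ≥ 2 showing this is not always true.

a = 37

A counterexample is any integer a ≥ 2 such that 2^a > a^7; we check each in order.
For a = 2, 3, 4, 5, …, 34, 35, 36 the conclusion holds.
a = 37: 2^a = 137438953472 and a^7 = 94931877133, so 137438953472 > 94931877133.
Thus a = 37 disproves the claim, and no smaller a works.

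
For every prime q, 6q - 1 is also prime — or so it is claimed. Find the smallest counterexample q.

We need the least prime q for which 6q - 1 is not prime.
The first 4 eligible values, up to q = 7, all satisfy the conclusion.
q = 11: 6q - 1 = 65 = 5 × 13, not prime.
Thus q = 11 disproves the claim, and no smaller q works.

q = 11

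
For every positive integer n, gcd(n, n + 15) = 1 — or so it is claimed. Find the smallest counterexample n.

n = 3

A counterexample is any positive integer n such that gcd(n, n + 15) > 1; we check each in order.
For n = 1, 2 the conclusion holds.
n = 3: gcd(3, 18) = 3.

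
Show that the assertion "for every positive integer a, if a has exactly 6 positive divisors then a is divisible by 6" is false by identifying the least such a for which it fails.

a = 20

For a = 12, 18 the conclusion holds.
a = 20: τ(20) = 6; 20 mod 6 = 2.
Hence a = 20 is a counterexample.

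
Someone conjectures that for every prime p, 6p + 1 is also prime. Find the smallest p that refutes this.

p = 19

We need the least prime p for which 6p + 1 is not prime.
For p = 2, 3, 5, 7, 11, 13, 17 the conclusion holds.
p = 19: 6p + 1 = 115 = 5 × 23, not prime.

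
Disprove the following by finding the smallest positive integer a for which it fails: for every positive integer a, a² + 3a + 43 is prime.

a = 39

For a = 1, 2, 3, 4, …, 36, 37, 38 the conclusion holds.
a = 39: a² + 3a + 43 = 1681 = 41 × 41, composite.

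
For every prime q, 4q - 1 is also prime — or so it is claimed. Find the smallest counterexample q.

We need the least prime q for which 4q - 1 is not prime.
For q = 2, 3, 5 the conclusion holds.
q = 7: 4q - 1 = 27 = 3 × 9, not prime.
Hence q = 7 is a counterexample.

q = 7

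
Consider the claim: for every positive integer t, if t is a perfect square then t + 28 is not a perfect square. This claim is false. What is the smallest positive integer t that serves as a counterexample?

Check each positive integer t in order until t is a perfect square but t + 28 is a perfect square.
For t = 1, 4, 9, 16, 25 the conclusion holds.
t = 36: 36 = 6² and 36 + 28 = 64 = 8².
Thus t = 36 disproves the claim, and no smaller t works.

t = 36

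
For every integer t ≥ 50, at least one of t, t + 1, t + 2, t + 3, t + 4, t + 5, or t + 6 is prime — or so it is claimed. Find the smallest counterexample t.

We need the least integer t ≥ 50 for which t, t + 1, t + 2, t + 3, t + 4, t + 5, t + 6 are all composite.
For t = 50, 51, 52, 53, …, 87, 88, 89 the conclusion holds.
t = 90: 90 = 2 × 45; 91 = 7 × 13; 92 = 2 × 46; 93 = 3 × 31; 94 = 2 × 47; 95 = 5 × 19; 96 = 2 × 48 — all composite.
Hence t = 90 is a counterexample.

t = 90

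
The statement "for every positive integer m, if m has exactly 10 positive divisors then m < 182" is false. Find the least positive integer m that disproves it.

Check each positive integer m in order until m has exactly 10 positive divisors but the claim fails.
For m = 48, 80, 112, 162, 176 the conclusion holds.
m = 208: τ(208) = 10; 208 ≥ 182.
Thus m = 208 disproves the claim, and no smaller m works.

m = 208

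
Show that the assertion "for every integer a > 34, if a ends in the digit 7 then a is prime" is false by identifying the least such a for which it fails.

A counterexample is any integer a > 34 such that a ends in the digit 7 but a is not prime; we check each in order.
For a = 37, 47 the conclusion holds.
a = 57: 57 ends in 7; 57 = 3 × 19, composite.

a = 57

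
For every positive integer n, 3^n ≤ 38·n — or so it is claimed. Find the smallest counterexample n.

n = 5

Check each positive integer n in order until 3^n > 38·n.
For n = 1, 2, 3, 4 the conclusion holds.
n = 5: 3^n = 243 and 38·n = 190, so 243 > 190.
Hence n = 5 is a counterexample.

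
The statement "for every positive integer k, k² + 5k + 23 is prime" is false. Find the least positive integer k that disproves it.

We need the least positive integer k for which k² + 5k + 23 is not prime.
The first 13 eligible values, up to k = 13, all satisfy the conclusion.
k = 14: k² + 5k + 23 = 289 = 17 × 17, composite.

k = 14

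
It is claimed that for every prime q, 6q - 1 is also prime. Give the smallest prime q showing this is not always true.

For q = 2, 3, 5, 7 the conclusion holds.
q = 11: 6q - 1 = 65 = 5 × 13, not prime.
Thus q = 11 disproves the claim, and no smaller q works.

q = 11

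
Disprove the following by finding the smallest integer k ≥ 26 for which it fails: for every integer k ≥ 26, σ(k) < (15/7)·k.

The first 4 eligible values, up to k = 29, all satisfy the conclusion.
k = 30: σ(30) = 72; 72 ≥ 450/7.

k = 30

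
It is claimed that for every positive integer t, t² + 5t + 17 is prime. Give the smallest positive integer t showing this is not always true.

A counterexample is any positive integer t such that t² + 5t + 17 is not prime; we check each in order.
t = 1: t² + 5t + 17 = 23, prime.
t = 2: t² + 5t + 17 = 31, prime.
t = 3: t² + 5t + 17 = 41, prime.
t = 4: t² + 5t + 17 = 53, prime.
t = 5: t² + 5t + 17 = 67, prime.
t = 6: t² + 5t + 17 = 83, prime.
t = 7: t² + 5t + 17 = 101, prime.
t = 8: t² + 5t + 17 = 121 = 11 × 11, composite.

t = 8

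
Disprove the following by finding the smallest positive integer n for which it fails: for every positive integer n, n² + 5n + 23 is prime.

n = 14

A counterexample is any positive integer n such that n² + 5n + 23 is not prime; we check each in order.
For n = 1, 2, 3, 4, …, 11, 12, 13 the conclusion holds.
n = 14: n² + 5n + 23 = 289 = 17 × 17, composite.
Thus n = 14 disproves the claim, and no smaller n works.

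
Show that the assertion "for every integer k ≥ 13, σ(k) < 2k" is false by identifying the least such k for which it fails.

Check each integer k ≥ 13 in order until the claim fails.
k = 13: σ(13) = 14; 14 < 26.
k = 14: σ(14) = 24; 24 < 28.
k = 15: σ(15) = 24; 24 < 30.
k = 16: σ(16) = 31; 31 < 32.
k = 17: σ(17) = 18; 18 < 34.
k = 18: σ(18) = 39; 39 ≥ 36.

k = 18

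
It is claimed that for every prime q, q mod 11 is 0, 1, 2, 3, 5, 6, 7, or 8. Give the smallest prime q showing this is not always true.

q = 31

We need the least prime q for which the claim fails.
The first 10 eligible values, up to q = 29, all satisfy the conclusion.
q = 31: 31 mod 11 = 9 — not in {0, 1, 2, 3, 5, 6, 7, 8}.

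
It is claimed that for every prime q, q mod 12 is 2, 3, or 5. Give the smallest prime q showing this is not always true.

A counterexample is any prime q such that the claim fails; we check each in order.
For q = 2, 3, 5 the conclusion holds.
q = 7: 7 mod 12 = 7 — not in {2, 3, 5}.
So q = 7 is the smallest counterexample.

q = 7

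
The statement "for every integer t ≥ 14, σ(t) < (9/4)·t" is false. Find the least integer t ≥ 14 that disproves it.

t = 24

For t = 14, 15, 16, 17, 18, 19, 20, 21, 22, 23 the conclusion holds.
t = 24: σ(24) = 60; 60 ≥ 54.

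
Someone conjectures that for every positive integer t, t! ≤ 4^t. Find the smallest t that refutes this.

We need the least positive integer t for which t! > 4^t.
The first 8 eligible values, up to t = 8, all satisfy the conclusion.
t = 9: t! = 362880 and 4^t = 262144, so 362880 > 262144.
Hence t = 9 is a counterexample.

t = 9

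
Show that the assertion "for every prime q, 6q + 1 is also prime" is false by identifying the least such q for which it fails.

Check each prime q in order until 6q + 1 is not prime.
q = 2: 6q + 1 = 13, prime.
q = 3: 6q + 1 = 19, prime.
q = 5: 6q + 1 = 31, prime.
q = 7: 6q + 1 = 43, prime.
q = 11: 6q + 1 = 67, prime.
q = 13: 6q + 1 = 79, prime.
q = 17: 6q + 1 = 103, prime.
q = 19: 6q + 1 = 115 = 5 × 23, not prime.

q = 19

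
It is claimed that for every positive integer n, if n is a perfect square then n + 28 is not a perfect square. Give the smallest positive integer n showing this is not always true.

n = 36

The first 5 eligible values, up to n = 25, all satisfy the conclusion.
n = 36: 36 = 6² and 36 + 28 = 64 = 8².
Hence n = 36 is a counterexample.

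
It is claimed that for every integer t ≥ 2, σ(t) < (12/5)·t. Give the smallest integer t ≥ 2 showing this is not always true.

t = 24

For t = 2, 3, 4, 5, …, 21, 22, 23 the conclusion holds.
t = 24: σ(24) = 60; 60 ≥ 288/5.
So t = 24 is the smallest counterexample.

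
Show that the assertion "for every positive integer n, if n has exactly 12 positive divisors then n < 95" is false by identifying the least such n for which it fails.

n = 96

The first 4 eligible values, up to n = 90, all satisfy the conclusion.
n = 96: τ(96) = 12; 96 ≥ 95.
Hence n = 96 is a counterexample.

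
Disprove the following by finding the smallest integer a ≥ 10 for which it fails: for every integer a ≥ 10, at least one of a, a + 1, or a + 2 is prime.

a = 14

A counterexample is any integer a ≥ 10 such that a, a + 1, a + 2 are all composite; we check each in order.
The first 4 eligible values, up to a = 13, all satisfy the conclusion.
a = 14: 14 = 2 × 7; 15 = 3 × 5; 16 = 2 × 8 — all composite.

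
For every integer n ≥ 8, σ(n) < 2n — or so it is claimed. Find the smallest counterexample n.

n = 12

A counterexample is any integer n ≥ 8 such that the claim fails; we check each in order.
The first 4 eligible values, up to n = 11, all satisfy the conclusion.
n = 12: σ(12) = 28; 28 ≥ 24.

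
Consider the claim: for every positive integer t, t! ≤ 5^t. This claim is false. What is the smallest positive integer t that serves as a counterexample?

Check each positive integer t in order until t! > 5^t.
For t = 1, 2, 3, 4, …, 9, 10, 11 the conclusion holds.
t = 12: t! = 479001600 and 5^t = 244140625, so 479001600 > 244140625.

t = 12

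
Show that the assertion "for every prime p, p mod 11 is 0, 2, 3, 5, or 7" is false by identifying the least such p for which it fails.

p = 2: 2 mod 11 = 2.
p = 3: 3 mod 11 = 3.
p = 5: 5 mod 11 = 5.
p = 7: 7 mod 11 = 7.
p = 11: 11 mod 11 = 0.
p = 13: 13 mod 11 = 2.
p = 17: 17 mod 11 = 6 — not in {0, 2, 3, 5, 7}.

p = 17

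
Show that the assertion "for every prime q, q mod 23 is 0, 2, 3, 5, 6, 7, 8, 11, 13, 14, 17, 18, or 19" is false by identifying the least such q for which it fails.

q = 43

Check each prime q in order until the claim fails.
The first 13 eligible values, up to q = 41, all satisfy the conclusion.
q = 43: 43 mod 23 = 20 — not in {0, 2, 3, 5, 6, 7, 8, 11, 13, 14, 17, 18, 19}.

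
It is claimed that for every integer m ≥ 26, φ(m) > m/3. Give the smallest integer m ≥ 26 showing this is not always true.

m = 30

Check each integer m ≥ 26 in order until the claim fails.
The first 4 eligible values, up to m = 29, all satisfy the conclusion.
m = 30: φ(30) = 8 and 30/3 = 10, so φ(30) ≤ 30/3.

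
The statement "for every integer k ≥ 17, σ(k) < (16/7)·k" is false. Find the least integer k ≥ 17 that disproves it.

We need the least integer k ≥ 17 for which the claim fails.
For k = 17, 18, 19, 20, 21, 22, 23 the conclusion holds.
k = 24: σ(24) = 60; 60 ≥ 384/7.

k = 24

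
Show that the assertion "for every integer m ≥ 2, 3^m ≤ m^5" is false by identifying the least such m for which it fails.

m = 11

We need the least integer m ≥ 2 for which 3^m > m^5.
For m = 2, 3, 4, 5, 6, 7, 8, 9, 10 the conclusion holds.
m = 11: 3^m = 177147 and m^5 = 161051, so 177147 > 161051.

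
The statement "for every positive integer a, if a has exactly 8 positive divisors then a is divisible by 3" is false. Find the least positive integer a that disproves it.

Check each positive integer a in order until a has exactly 8 positive divisors but a is not divisible by 3.
For a = 24, 30 the conclusion holds.
a = 40: τ(40) = 8; 40 mod 3 = 1.

a = 40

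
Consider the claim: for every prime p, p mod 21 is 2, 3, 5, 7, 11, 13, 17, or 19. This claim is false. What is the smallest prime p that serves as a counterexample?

p = 29

We need the least prime p for which the claim fails.
For p = 2, 3, 5, 7, 11, 13, 17, 19, 23 the conclusion holds.
p = 29: 29 mod 21 = 8 — not in {2, 3, 5, 7, 11, 13, 17, 19}.
Hence p = 29 is a counterexample.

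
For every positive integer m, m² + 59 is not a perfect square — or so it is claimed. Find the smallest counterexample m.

m = 29

A counterexample is any positive integer m such that m² + 59 is a perfect square; we check each in order.
For m = 1, 2, 3, 4, …, 26, 27, 28 the conclusion holds.
m = 29: 29² + 59 = 900 = 30², a perfect square.
Thus m = 29 disproves the claim, and no smaller m works.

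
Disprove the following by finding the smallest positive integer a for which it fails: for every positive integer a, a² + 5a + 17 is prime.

We need the least positive integer a for which a² + 5a + 17 is not prime.
For a = 1, 2, 3, 4, 5, 6, 7 the conclusion holds.
a = 8: a² + 5a + 17 = 121 = 11 × 11, composite.

a = 8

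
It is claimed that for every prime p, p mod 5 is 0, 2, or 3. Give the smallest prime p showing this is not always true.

Check each prime p in order until the claim fails.
p = 2: 2 mod 5 = 2.
p = 3: 3 mod 5 = 3.
p = 5: 5 mod 5 = 0.
p = 7: 7 mod 5 = 2.
p = 11: 11 mod 5 = 1 — not in {0, 2, 3}.

p = 11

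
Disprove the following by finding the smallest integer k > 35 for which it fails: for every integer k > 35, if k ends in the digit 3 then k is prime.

k = 63

We need the least integer k > 35 for which k ends in the digit 3 but k is not prime.
For k = 43, 53 the conclusion holds.
k = 63: 63 ends in 3; 63 = 3 × 21, composite.
Hence k = 63 is a counterexample.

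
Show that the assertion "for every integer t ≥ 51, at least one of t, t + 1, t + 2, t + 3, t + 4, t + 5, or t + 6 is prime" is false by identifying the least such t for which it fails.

A counterexample is any integer t ≥ 51 such that t, t + 1, t + 2, t + 3, t + 4, t + 5, t + 6 are all composite; we check each in order.
For t = 51, 52, 53, 54, …, 87, 88, 89 the conclusion holds.
t = 90: 90 = 2 × 45; 91 = 7 × 13; 92 = 2 × 46; 93 = 3 × 31; 94 = 2 × 47; 95 = 5 × 19; 96 = 2 × 48 — all composite.
So t = 90 is the smallest counterexample.

t = 90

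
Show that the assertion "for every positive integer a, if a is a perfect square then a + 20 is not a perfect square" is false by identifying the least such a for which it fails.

a = 16

We need the least positive integer a for which a is a perfect square but a + 20 is a perfect square.
For a = 1, 4, 9 the conclusion holds.
a = 16: 16 = 4² and 16 + 20 = 36 = 6².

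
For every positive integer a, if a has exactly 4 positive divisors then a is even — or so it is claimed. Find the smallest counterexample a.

Check each positive integer a in order until a has exactly 4 positive divisors but a is odd.
The first 4 eligible values, up to a = 14, all satisfy the conclusion.
a = 15: divisors of 15: 1, 3, 5, 15; 15 is odd.
So a = 15 is the smallest counterexample.

a = 15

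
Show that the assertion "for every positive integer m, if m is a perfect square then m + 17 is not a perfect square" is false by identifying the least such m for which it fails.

m = 64

A counterexample is any positive integer m such that m is a perfect square but m + 17 is a perfect square; we check each in order.
The first 7 eligible values, up to m = 49, all satisfy the conclusion.
m = 64: 64 = 8² and 64 + 17 = 81 = 9².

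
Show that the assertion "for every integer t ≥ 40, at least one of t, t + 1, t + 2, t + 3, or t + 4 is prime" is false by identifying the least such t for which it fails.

t = 48

t = 40: 41 is prime.
t = 41: 41 is prime.
t = 42: 43 is prime.
t = 43: 43 is prime.
t = 44: 47 is prime.
t = 45: 47 is prime.
t = 46: 47 is prime.
t = 47: 47 is prime.
t = 48: 48 = 2 × 24; 49 = 7 × 7; 50 = 2 × 25; 51 = 3 × 17; 52 = 2 × 26 — all composite.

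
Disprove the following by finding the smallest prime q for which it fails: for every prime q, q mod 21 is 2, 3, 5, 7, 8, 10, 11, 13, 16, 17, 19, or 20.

q = 43

A counterexample is any prime q such that the claim fails; we check each in order.
The first 13 eligible values, up to q = 41, all satisfy the conclusion.
q = 43: 43 mod 21 = 1 — not in {2, 3, 5, 7, 8, 10, 11, 13, 16, 17, 19, 20}.
Thus q = 43 disproves the claim, and no smaller q works.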